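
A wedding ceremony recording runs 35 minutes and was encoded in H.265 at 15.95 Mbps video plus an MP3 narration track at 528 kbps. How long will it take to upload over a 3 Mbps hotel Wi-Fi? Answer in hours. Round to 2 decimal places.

35 min = 2100 s
Audio: 528 kbps = 0.528 Mbps.
Total bitrate: 16.478 Mbps.
File: 16.478 Mbps × 2100 s = 34603.8 Mb.
At 3 Mbps: 34603.8 / 3 = 11534.6 s ≈ 3.2 hours.

3.20 hours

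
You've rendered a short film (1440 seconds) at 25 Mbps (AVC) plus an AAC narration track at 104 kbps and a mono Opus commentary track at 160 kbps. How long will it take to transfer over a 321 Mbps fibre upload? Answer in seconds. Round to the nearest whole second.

113 seconds

Audio total: 104 + 160 = 264 kbps = 0.264 Mbps.
Total bitrate: 25.264 Mbps.
File: 25.264 Mbps × 1440 s = 36380.2 Mb.
At 321 Mbps: 36380.2 / 321 = 113.3 s ≈ 113 seconds.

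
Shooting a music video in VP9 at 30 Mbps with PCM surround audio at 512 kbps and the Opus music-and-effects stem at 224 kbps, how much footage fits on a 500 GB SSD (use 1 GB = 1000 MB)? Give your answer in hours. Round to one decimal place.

36.2 hours

Audio total: 512 + 224 = 736 kbps = 0.736 Mbps.
Total bitrate: 30 + 0.736 = 30.736 Mbps.
Capacity: 500 GB = 4,000,000 Mb.
Recording time: 4,000,000 / 30.736 = 130,141 s ≈ 36.2 hours.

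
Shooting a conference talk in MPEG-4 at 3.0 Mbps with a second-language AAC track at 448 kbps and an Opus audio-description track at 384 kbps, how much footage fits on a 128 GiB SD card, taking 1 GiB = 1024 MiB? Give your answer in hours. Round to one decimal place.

79.7 hours

Audio total: 448 + 384 = 832 kbps = 0.832 Mbps.
Total bitrate: 3.0 + 0.832 = 3.832 Mbps.
Capacity: 128 GiB = 1,099,512 Mb.
Recording time: 1,099,512 / 3.832 = 286,929 s ≈ 79.7 hours.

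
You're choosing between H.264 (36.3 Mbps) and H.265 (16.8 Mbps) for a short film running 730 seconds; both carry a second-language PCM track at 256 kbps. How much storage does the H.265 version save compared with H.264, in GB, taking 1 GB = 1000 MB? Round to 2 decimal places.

Audio: 256 kbps = 0.256 Mbps.
H.264: 36.556 Mbps × 730 s = 26685.9 Mb = 3.336 GB.
H.265: 17.056 Mbps × 730 s = 12450.9 Mb = 1.556 GB.
Saving: 3.336 − 1.556 = 1.779 GB.

1.78 GB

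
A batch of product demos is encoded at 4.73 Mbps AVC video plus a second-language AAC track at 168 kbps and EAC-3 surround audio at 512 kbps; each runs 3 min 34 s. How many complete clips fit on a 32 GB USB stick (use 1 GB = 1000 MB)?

3 min 34 s = 214 s
Audio total: 168 + 512 = 680 kbps = 0.680 Mbps.
Total bitrate: 5.410 Mbps.
Per item: 5.410 Mbps × 214 s = 1,158 Mb = 144.7 MB.
Capacity: 32 GB = 256,000 Mb; 221.12 items → 221 complete.

221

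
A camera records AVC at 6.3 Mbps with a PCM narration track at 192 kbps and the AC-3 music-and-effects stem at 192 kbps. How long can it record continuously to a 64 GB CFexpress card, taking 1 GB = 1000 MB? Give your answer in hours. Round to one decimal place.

Audio total: 192 + 192 = 384 kbps = 0.384 Mbps.
Total bitrate: 6.3 + 0.384 = 6.684 Mbps.
Capacity: 64 GB = 512,000 Mb.
Recording time: 512,000 / 6.684 = 76,601 s ≈ 21.3 hours.

21.3 hours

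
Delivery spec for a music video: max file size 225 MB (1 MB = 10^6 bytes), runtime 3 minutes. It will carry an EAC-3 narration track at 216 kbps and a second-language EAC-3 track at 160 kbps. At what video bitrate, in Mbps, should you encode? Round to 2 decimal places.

Budget: 225 MB = 1800.0 Mb.
3 min = 180 s
Total bitrate budget: 1800.0 Mb / 180 s = 10.000 Mbps.
Audio total: 216 + 160 = 376 kbps = 0.376 Mbps.
Video: 10.000 − 0.376 = 9.624 Mbps.

9.62 Mbps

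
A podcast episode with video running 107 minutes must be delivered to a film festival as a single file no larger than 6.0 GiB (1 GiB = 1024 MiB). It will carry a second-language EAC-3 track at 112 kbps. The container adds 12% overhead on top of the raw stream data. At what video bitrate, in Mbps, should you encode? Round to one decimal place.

Budget: 6.0 GiB = 51539.6 Mb.
Stream payload after overhead: 51539.6 / 1.12 = 46017.5 Mb.
107 min = 6420 s
Total bitrate budget: 46017.5 Mb / 6420 s = 7.168 Mbps.
Audio: 112 kbps = 0.112 Mbps.
Video: 7.168 − 0.112 = 7.056 Mbps.

7.1 Mbps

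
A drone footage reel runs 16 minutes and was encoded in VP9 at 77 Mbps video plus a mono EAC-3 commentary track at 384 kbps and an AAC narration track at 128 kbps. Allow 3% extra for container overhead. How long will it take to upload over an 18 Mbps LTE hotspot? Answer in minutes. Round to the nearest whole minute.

71 minutes

16 min = 960 s
Audio total: 384 + 128 = 512 kbps = 0.512 Mbps.
Total bitrate: 77.512 Mbps.
File: 77.512 Mbps × 960 s = 74411.5 Mb.
With 3% container overhead: ×1.03. → 76643.9 Mb.
At 18 Mbps: 76643.9 / 18 = 4258.0 s ≈ 71 minutes.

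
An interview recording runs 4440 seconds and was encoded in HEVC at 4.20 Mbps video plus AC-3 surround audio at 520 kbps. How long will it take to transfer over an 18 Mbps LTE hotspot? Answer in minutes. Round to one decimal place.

19.4 minutes

Audio: 520 kbps = 0.520 Mbps.
Total bitrate: 4.720 Mbps.
File: 4.720 Mbps × 4440 s = 20956.8 Mb.
At 18 Mbps: 20956.8 / 18 = 1164.3 s ≈ 19.4 minutes.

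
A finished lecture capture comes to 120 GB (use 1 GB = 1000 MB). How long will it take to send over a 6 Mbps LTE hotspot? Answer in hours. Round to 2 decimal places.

44.44 hours

File: 120 GB = 960000.0 Mb.
At 6 Mbps: 960000.0 / 6 = 160000.0 s ≈ 44.4 hours.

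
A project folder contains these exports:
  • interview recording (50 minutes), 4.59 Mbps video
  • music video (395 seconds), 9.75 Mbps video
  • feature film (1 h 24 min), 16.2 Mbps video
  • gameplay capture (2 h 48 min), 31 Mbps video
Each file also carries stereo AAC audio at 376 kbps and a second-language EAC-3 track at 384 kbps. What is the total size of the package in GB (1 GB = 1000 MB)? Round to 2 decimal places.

53.23 GB

Audio total: 376 + 384 = 760 kbps = 0.760 Mbps.
interview recording: 5.350 Mbps × 3000 s = 16050.0 Mb
music video: 10.510 Mbps × 395 s = 4151.4 Mb
feature film: 16.960 Mbps × 5040 s = 85478.4 Mb
gameplay capture: 31.760 Mbps × 10080 s = 320140.8 Mb
Total: 425820.7 Mb = 53227.6 MB.
= 53.23 GB.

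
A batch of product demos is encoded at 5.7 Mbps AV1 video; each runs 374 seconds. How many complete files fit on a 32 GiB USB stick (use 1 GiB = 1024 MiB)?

128

Per item: 5.700 Mbps × 374 s = 2,132 Mb = 266.5 MB.
Capacity: 32 GiB = 274,878 Mb; 128.94 items → 128 complete.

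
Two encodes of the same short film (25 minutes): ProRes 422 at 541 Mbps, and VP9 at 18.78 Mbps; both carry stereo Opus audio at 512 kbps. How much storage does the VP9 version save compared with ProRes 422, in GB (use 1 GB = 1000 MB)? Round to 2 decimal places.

97.92 GB

25 min = 1500 s
Audio: 512 kbps = 0.512 Mbps.
ProRes 422: 541.512 Mbps × 1500 s = 812268.0 Mb = 101.534 GB.
VP9: 19.292 Mbps × 1500 s = 28938.0 Mb = 3.617 GB.
Saving: 101.534 − 3.617 = 97.916 GB.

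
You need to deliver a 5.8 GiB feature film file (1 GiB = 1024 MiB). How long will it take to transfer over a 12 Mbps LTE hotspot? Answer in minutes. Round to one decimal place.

File: 5.8 GiB = 49821.6 Mb.
At 12 Mbps: 49821.6 / 12 = 4151.8 s ≈ 69.2 minutes.

69.2 minutes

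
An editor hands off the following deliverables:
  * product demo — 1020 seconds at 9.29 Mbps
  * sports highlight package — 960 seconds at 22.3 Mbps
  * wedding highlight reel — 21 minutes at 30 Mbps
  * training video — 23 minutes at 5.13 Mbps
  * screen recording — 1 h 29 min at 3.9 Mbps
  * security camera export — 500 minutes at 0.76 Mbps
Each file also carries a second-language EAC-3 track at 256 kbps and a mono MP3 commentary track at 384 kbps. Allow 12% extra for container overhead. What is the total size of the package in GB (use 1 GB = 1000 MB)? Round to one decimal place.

Audio total: 256 + 384 = 640 kbps = 0.640 Mbps.
product demo: 9.930 Mbps × 1020 s × 1.12 = 11344.0 Mb
sports highlight package: 22.940 Mbps × 960 s × 1.12 = 24665.1 Mb
wedding highlight reel: 30.640 Mbps × 1260 s × 1.12 = 43239.2 Mb
training video: 5.770 Mbps × 1380 s × 1.12 = 8918.1 Mb
screen recording: 4.540 Mbps × 5340 s × 1.12 = 27152.8 Mb
security camera export: 1.400 Mbps × 30000 s × 1.12 = 47040.0 Mb
Total: 162359.2 Mb = 20294.9 MB.
= 20.29 GB.

20.3 GB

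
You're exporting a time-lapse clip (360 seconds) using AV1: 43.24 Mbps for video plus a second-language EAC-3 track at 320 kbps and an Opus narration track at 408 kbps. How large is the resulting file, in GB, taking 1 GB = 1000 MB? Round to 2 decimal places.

1.98 GB

Audio total: 320 + 408 = 728 kbps = 0.728 Mbps.
Total bitrate: 43.24 + 0.728 = 43.968 Mbps.
Stream data: 43.968 Mbps × 360 s = 15828.5 Mb.
15,828 Mb ÷ 8 = 1,979 MB → 1.979 GB.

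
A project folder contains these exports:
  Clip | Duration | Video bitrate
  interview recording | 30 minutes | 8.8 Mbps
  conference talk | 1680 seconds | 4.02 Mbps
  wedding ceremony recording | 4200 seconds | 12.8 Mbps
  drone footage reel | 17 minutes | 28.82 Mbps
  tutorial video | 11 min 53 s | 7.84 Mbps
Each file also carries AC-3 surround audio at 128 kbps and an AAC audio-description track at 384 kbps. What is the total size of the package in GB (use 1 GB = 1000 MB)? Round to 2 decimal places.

14.52 GB

Audio total: 128 + 384 = 512 kbps = 0.512 Mbps.
interview recording: 9.312 Mbps × 1800 s = 16761.6 Mb
conference talk: 4.532 Mbps × 1680 s = 7613.8 Mb
wedding ceremony recording: 13.312 Mbps × 4200 s = 55910.4 Mb
drone footage reel: 29.332 Mbps × 1020 s = 29918.6 Mb
tutorial video: 8.352 Mbps × 713 s = 5955.0 Mb
Total: 116159.4 Mb = 14519.9 MB.
= 14.52 GB.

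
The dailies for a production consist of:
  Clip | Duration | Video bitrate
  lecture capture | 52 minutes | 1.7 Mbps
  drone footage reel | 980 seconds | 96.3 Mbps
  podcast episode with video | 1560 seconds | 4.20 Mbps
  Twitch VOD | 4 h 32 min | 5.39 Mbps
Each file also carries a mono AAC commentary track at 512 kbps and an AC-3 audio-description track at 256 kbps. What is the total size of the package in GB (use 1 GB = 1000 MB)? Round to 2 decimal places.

Audio total: 512 + 256 = 768 kbps = 0.768 Mbps.
lecture capture: 2.468 Mbps × 3120 s = 7700.2 Mb
drone footage reel: 97.068 Mbps × 980 s = 95126.6 Mb
podcast episode with video: 4.968 Mbps × 1560 s = 7750.1 Mb
Twitch VOD: 6.158 Mbps × 16320 s = 100498.6 Mb
Total: 211075.4 Mb = 26384.4 MB.
= 26.38 GB.

26.38 GB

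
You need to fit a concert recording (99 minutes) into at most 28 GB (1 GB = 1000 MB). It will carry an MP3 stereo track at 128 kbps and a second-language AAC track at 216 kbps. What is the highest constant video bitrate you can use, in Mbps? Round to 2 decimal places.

37.37 Mbps

Budget: 28 GB = 224000.0 Mb.
99 min = 5940 s
Total bitrate budget: 224000.0 Mb / 5940 s = 37.710 Mbps.
Audio total: 128 + 216 = 344 kbps = 0.344 Mbps.
Video: 37.710 − 0.344 = 37.366 Mbps.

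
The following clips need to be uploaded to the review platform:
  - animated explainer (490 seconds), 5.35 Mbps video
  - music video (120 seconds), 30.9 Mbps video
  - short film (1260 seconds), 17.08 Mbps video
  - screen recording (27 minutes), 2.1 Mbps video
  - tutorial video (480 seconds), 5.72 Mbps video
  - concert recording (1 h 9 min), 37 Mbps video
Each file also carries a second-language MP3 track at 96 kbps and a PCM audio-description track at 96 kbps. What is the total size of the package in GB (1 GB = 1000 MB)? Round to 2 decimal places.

23.59 GB

Audio total: 96 + 96 = 192 kbps = 0.192 Mbps.
animated explainer: 5.542 Mbps × 490 s = 2715.6 Mb
music video: 31.092 Mbps × 120 s = 3731.0 Mb
short film: 17.272 Mbps × 1260 s = 21762.7 Mb
screen recording: 2.292 Mbps × 1620 s = 3713.0 Mb
tutorial video: 5.912 Mbps × 480 s = 2837.8 Mb
concert recording: 37.192 Mbps × 4140 s = 153974.9 Mb
Total: 188735.0 Mb = 23591.9 MB.
= 23.59 GB.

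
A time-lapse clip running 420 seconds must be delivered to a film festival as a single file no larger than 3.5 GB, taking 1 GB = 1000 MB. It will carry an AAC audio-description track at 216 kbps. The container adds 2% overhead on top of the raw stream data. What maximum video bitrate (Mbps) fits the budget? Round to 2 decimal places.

65.14 Mbps

Budget: 3.5 GB = 28000.0 Mb.
Stream payload after overhead: 28000.0 / 1.02 = 27451.0 Mb.
Total bitrate budget: 27451.0 Mb / 420 s = 65.359 Mbps.
Audio: 216 kbps = 0.216 Mbps.
Video: 65.359 − 0.216 = 65.143 Mbps.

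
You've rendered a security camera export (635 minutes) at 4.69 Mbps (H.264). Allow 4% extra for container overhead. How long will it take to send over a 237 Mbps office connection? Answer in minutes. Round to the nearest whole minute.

635 min = 38100 s
File: 4.690 Mbps × 38100 s = 178689.0 Mb.
With 4% container overhead: ×1.04. → 185836.6 Mb.
At 237 Mbps: 185836.6 / 237 = 784.1 s ≈ 13.1 minutes.

13 minutes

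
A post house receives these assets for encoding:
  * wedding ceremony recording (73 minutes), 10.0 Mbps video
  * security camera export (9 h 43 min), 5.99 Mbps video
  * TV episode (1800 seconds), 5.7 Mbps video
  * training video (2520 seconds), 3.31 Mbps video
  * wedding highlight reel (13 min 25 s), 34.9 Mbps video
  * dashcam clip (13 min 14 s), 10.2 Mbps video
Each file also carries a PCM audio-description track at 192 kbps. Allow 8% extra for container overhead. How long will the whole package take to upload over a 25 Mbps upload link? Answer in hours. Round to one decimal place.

3.8 hours

Audio: 192 kbps = 0.192 Mbps.
wedding ceremony recording: 10.192 Mbps × 4380 s × 1.08 = 48212.2 Mb
security camera export: 6.182 Mbps × 34980 s × 1.08 = 233546.1 Mb
TV episode: 5.892 Mbps × 1800 s × 1.08 = 11454.0 Mb
training video: 3.502 Mbps × 2520 s × 1.08 = 9531.0 Mb
wedding highlight reel: 35.092 Mbps × 805 s × 1.08 = 30509.0 Mb
dashcam clip: 10.392 Mbps × 794 s × 1.08 = 8911.3 Mb
Total: 342163.7 Mb = 42770.5 MB.
At 25 Mbps: 342163.7 / 25 = 13687 s ≈ 3.8 hours.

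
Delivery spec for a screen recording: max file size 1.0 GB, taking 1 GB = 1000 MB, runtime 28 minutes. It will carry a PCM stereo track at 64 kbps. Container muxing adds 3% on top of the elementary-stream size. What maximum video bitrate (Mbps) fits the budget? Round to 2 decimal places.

4.56 Mbps

Budget: 1.0 GB = 8000.0 Mb.
Stream payload after overhead: 8000.0 / 1.03 = 7767.0 Mb.
28 min = 1680 s
Total bitrate budget: 7767.0 Mb / 1680 s = 4.623 Mbps.
Audio: 64 kbps = 0.064 Mbps.
Video: 4.623 − 0.064 = 4.559 Mbps.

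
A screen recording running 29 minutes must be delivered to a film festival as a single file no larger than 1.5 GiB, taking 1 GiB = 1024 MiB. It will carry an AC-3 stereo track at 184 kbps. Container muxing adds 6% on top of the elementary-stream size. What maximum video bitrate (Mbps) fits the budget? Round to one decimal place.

6.8 Mbps

Budget: 1.5 GiB = 12884.9 Mb.
Stream payload after overhead: 12884.9 / 1.06 = 12155.6 Mb.
29 min = 1740 s
Total bitrate budget: 12155.6 Mb / 1740 s = 6.986 Mbps.
Audio: 184 kbps = 0.184 Mbps.
Video: 6.986 − 0.184 = 6.802 Mbps.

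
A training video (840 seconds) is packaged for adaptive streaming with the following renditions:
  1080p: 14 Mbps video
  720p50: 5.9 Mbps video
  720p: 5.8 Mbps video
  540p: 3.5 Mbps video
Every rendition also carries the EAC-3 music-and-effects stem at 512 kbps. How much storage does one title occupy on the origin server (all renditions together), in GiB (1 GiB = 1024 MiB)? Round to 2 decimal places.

3.06 GiB

Audio: 512 kbps = 0.512 Mbps.
Sum of rendition bitrates: (14+0.512) + (5.9+0.512) + (5.8+0.512) + (3.5+0.512) = 31.248 Mbps.
× 840 s = 26,248 Mb = 3,281 MB = 3.056 GiB.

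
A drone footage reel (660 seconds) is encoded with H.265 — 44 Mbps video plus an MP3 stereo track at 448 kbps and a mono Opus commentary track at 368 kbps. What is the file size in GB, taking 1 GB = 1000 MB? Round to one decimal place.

3.7 GB

Audio total: 448 + 368 = 816 kbps = 0.816 Mbps.
Total bitrate: 44 + 0.816 = 44.816 Mbps.
Stream data: 44.816 Mbps × 660 s = 29578.6 Mb.
29,579 Mb ÷ 8 = 3,697 MB → 3.697 GB.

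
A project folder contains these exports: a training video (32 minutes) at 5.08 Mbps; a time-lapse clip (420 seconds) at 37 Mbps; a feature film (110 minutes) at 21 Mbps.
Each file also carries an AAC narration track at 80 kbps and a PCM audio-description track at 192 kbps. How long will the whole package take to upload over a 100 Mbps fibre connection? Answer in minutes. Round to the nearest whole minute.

Audio total: 80 + 192 = 272 kbps = 0.272 Mbps.
training video: 5.352 Mbps × 1920 s = 10275.8 Mb
time-lapse clip: 37.272 Mbps × 420 s = 15654.2 Mb
feature film: 21.272 Mbps × 6600 s = 140395.2 Mb
Total: 166325.3 Mb = 20790.7 MB.
At 100 Mbps: 166325.3 / 100 = 1663 s ≈ 27.7 minutes.

28 minutes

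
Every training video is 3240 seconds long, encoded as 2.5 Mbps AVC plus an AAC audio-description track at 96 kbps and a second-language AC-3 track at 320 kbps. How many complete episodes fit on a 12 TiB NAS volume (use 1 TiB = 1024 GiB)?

11172

Audio total: 96 + 320 = 416 kbps = 0.416 Mbps.
Total bitrate: 2.916 Mbps.
Per item: 2.916 Mbps × 3240 s = 9,448 Mb = 1,181 MB.
Capacity: 12 TiB = 105,553,116 Mb; 11172.20 items → 11172 complete.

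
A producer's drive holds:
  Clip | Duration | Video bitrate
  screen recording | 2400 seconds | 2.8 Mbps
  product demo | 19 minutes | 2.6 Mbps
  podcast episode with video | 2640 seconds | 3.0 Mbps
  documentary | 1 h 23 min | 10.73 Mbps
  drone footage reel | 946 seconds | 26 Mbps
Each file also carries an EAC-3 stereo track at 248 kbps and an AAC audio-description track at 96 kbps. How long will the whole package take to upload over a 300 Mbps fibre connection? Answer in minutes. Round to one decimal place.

5.5 minutes

Audio total: 248 + 96 = 344 kbps = 0.344 Mbps.
screen recording: 3.144 Mbps × 2400 s = 7545.6 Mb
product demo: 2.944 Mbps × 1140 s = 3356.2 Mb
podcast episode with video: 3.344 Mbps × 2640 s = 8828.2 Mb
documentary: 11.074 Mbps × 4980 s = 55148.5 Mb
drone footage reel: 26.344 Mbps × 946 s = 24921.4 Mb
Total: 99799.9 Mb = 12475.0 MB.
At 300 Mbps: 99799.9 / 300 = 333 s ≈ 5.54 minutes.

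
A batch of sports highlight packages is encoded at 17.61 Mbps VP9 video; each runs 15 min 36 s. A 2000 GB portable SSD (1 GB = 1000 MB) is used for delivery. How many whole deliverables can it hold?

15 min 36 s = 936 s
Per item: 17.610 Mbps × 936 s = 16,483 Mb = 2,060 MB.
Capacity: 2000 GB = 16,000,000 Mb; 970.70 items → 970 complete.

970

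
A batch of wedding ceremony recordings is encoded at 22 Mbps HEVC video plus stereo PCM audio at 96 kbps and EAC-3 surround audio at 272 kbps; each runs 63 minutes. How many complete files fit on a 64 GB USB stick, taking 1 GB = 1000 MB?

63 min = 3780 s
Audio total: 96 + 272 = 368 kbps = 0.368 Mbps.
Total bitrate: 22.368 Mbps.
Per item: 22.368 Mbps × 3780 s = 84,551 Mb = 10,569 MB.
Capacity: 64 GB = 512,000 Mb; 6.06 items → 6 complete.

6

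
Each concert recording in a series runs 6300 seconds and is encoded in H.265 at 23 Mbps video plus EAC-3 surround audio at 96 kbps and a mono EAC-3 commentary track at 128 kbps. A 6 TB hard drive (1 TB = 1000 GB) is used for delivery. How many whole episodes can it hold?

328

Audio total: 96 + 128 = 224 kbps = 0.224 Mbps.
Total bitrate: 23.224 Mbps.
Per item: 23.224 Mbps × 6300 s = 146,311 Mb = 18,289 MB.
Capacity: 6 TB = 48,000,000 Mb; 328.07 items → 328 complete.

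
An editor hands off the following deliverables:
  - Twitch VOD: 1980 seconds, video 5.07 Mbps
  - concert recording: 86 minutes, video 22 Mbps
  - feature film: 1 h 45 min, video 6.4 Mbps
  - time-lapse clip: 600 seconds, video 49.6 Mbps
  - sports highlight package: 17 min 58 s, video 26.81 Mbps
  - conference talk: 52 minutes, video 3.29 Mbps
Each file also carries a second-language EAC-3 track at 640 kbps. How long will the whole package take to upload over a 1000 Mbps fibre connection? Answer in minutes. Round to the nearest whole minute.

4 minutes

Audio: 640 kbps = 0.640 Mbps.
Twitch VOD: 5.710 Mbps × 1980 s = 11305.8 Mb
concert recording: 22.640 Mbps × 5160 s = 116822.4 Mb
feature film: 7.040 Mbps × 6300 s = 44352.0 Mb
time-lapse clip: 50.240 Mbps × 600 s = 30144.0 Mb
sports highlight package: 27.450 Mbps × 1078 s = 29591.1 Mb
conference talk: 3.930 Mbps × 3120 s = 12261.6 Mb
Total: 244476.9 Mb = 30559.6 MB.
At 1000 Mbps: 244476.9 / 1000 = 244 s ≈ 4.07 minutes.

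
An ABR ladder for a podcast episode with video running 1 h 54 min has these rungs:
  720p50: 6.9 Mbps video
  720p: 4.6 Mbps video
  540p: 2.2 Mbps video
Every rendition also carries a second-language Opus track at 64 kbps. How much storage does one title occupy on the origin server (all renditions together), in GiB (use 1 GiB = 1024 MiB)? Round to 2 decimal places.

1 h 54 min = 114 min = 6840 s
Audio: 64 kbps = 0.064 Mbps.
Sum of rendition bitrates: (6.9+0.064) + (4.6+0.064) + (2.2+0.064) = 13.892 Mbps.
× 6840 s = 95,021 Mb = 11,878 MB = 11.06 GiB.

11.06 GiB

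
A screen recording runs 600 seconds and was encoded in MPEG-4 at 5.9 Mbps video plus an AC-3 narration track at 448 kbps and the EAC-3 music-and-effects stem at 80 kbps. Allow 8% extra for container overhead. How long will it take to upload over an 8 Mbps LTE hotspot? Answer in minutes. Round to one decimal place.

8.7 minutes

Audio total: 448 + 80 = 528 kbps = 0.528 Mbps.
Total bitrate: 6.428 Mbps.
File: 6.428 Mbps × 600 s = 3856.8 Mb.
With 8% container overhead: ×1.08. → 4165.3 Mb.
At 8 Mbps: 4165.3 / 8 = 520.7 s ≈ 8.68 minutes.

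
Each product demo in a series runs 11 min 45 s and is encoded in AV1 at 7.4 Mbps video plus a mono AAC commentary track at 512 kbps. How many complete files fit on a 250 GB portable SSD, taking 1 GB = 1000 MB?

11 min 45 s = 705 s
Audio: 512 kbps = 0.512 Mbps.
Total bitrate: 7.912 Mbps.
Per item: 7.912 Mbps × 705 s = 5,578 Mb = 697.2 MB.
Capacity: 250 GB = 2,000,000 Mb; 358.55 items → 358 complete.

358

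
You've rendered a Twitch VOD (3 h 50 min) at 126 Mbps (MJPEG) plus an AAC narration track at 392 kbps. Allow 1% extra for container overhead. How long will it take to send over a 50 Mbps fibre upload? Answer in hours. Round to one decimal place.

9.8 hours

3 h 50 min = 230 min = 13800 s
Audio: 392 kbps = 0.392 Mbps.
Total bitrate: 126.392 Mbps.
File: 126.392 Mbps × 13800 s = 1744209.6 Mb.
With 1% container overhead: ×1.01. → 1761651.7 Mb.
At 50 Mbps: 1761651.7 / 50 = 35233.0 s ≈ 9.79 hours.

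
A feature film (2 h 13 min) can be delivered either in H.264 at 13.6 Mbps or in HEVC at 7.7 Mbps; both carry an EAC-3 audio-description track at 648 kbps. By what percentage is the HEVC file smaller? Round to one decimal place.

2 h 13 min = 133 min = 7980 s
Audio: 648 kbps = 0.648 Mbps.
H.264: 14.248 Mbps × 7980 s = 113699.0 Mb = 14.212 GB.
HEVC: 8.348 Mbps × 7980 s = 66617.0 Mb = 8.327 GB.
Reduction: (1 − 8.327/14.212) × 100 = 41.41%.

41.4%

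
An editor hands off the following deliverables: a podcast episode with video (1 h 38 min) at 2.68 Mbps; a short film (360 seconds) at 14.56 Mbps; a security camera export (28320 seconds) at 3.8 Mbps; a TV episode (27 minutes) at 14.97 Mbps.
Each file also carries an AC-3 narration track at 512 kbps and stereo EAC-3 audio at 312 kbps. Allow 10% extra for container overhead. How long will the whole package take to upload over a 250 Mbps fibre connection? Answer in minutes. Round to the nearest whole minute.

13 minutes

Audio total: 512 + 312 = 824 kbps = 0.824 Mbps.
podcast episode with video: 3.504 Mbps × 5880 s × 1.10 = 22663.9 Mb
short film: 15.384 Mbps × 360 s × 1.10 = 6092.1 Mb
security camera export: 4.624 Mbps × 28320 s × 1.10 = 144046.8 Mb
TV episode: 15.794 Mbps × 1620 s × 1.10 = 28144.9 Mb
Total: 200947.7 Mb = 25118.5 MB.
At 250 Mbps: 200947.7 / 250 = 804 s ≈ 13.4 minutes.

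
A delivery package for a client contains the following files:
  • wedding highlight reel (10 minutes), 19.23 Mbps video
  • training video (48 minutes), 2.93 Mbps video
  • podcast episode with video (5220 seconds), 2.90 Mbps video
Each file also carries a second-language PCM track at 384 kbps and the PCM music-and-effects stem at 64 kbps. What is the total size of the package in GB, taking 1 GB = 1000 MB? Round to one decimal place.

Audio total: 384 + 64 = 448 kbps = 0.448 Mbps.
wedding highlight reel: 19.678 Mbps × 600 s = 11806.8 Mb
training video: 3.378 Mbps × 2880 s = 9728.6 Mb
podcast episode with video: 3.348 Mbps × 5220 s = 17476.6 Mb
Total: 39012.0 Mb = 4876.5 MB.
= 4.877 GB.

4.9 GB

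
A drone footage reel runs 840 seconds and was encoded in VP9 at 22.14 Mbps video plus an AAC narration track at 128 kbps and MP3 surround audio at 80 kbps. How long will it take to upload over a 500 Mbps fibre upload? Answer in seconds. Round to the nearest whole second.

Audio total: 128 + 80 = 208 kbps = 0.208 Mbps.
Total bitrate: 22.348 Mbps.
File: 22.348 Mbps × 840 s = 18772.3 Mb.
At 500 Mbps: 18772.3 / 500 = 37.5 s ≈ 37.5 seconds.

38 seconds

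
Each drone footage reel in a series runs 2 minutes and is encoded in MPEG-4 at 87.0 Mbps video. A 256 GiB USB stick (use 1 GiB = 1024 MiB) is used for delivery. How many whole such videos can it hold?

210

2 min = 120 s
Per item: 87.000 Mbps × 120 s = 10,440 Mb = 1,305 MB.
Capacity: 256 GiB = 2,199,023 Mb; 210.63 items → 210 complete.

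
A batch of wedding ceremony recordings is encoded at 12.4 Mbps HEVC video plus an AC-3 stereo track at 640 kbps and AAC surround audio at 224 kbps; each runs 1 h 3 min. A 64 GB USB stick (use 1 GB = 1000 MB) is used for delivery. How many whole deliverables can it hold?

10

1 h 3 min = 63 min = 3780 s
Audio total: 640 + 224 = 864 kbps = 0.864 Mbps.
Total bitrate: 13.264 Mbps.
Per item: 13.264 Mbps × 3780 s = 50,138 Mb = 6,267 MB.
Capacity: 64 GB = 512,000 Mb; 10.21 items → 10 complete.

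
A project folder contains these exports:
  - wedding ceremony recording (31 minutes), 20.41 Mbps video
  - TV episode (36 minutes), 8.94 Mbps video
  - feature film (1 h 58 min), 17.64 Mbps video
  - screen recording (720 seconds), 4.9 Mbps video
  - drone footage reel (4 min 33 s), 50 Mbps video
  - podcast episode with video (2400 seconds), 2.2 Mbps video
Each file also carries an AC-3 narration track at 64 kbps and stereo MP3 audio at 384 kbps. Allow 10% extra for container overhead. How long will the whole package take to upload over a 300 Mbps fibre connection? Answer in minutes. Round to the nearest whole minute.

13 minutes

Audio total: 64 + 384 = 448 kbps = 0.448 Mbps.
wedding ceremony recording: 20.858 Mbps × 1860 s × 1.10 = 42675.5 Mb
TV episode: 9.388 Mbps × 2160 s × 1.10 = 22305.9 Mb
feature film: 18.088 Mbps × 7080 s × 1.10 = 140869.3 Mb
screen recording: 5.348 Mbps × 720 s × 1.10 = 4235.6 Mb
drone footage reel: 50.448 Mbps × 273 s × 1.10 = 15149.5 Mb
podcast episode with video: 2.648 Mbps × 2400 s × 1.10 = 6990.7 Mb
Total: 232226.6 Mb = 29028.3 MB.
At 300 Mbps: 232226.6 / 300 = 774 s ≈ 12.9 minutes.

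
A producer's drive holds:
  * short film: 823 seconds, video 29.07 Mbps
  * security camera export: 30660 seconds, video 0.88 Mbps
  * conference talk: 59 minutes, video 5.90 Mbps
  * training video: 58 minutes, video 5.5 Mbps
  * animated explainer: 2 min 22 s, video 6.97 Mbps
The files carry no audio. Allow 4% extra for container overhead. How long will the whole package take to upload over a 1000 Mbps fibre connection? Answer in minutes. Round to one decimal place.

1.6 minutes

short film: 29.070 Mbps × 823 s × 1.04 = 24881.6 Mb
security camera export: 0.880 Mbps × 30660 s × 1.04 = 28060.0 Mb
conference talk: 5.900 Mbps × 3540 s × 1.04 = 21721.4 Mb
training video: 5.500 Mbps × 3480 s × 1.04 = 19905.6 Mb
animated explainer: 6.970 Mbps × 142 s × 1.04 = 1029.3 Mb
Total: 95598.0 Mb = 11949.7 MB.
At 1000 Mbps: 95598.0 / 1000 = 96 s ≈ 1.59 minutes.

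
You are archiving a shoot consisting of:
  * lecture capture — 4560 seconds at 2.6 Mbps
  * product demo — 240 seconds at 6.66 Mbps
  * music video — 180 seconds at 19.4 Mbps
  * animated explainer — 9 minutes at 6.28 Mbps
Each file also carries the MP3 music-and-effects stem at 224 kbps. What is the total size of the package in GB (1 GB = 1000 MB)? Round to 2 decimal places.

Audio: 224 kbps = 0.224 Mbps.
lecture capture: 2.824 Mbps × 4560 s = 12877.4 Mb
product demo: 6.884 Mbps × 240 s = 1652.2 Mb
music video: 19.624 Mbps × 180 s = 3532.3 Mb
animated explainer: 6.504 Mbps × 540 s = 3512.2 Mb
Total: 21574.1 Mb = 2696.8 MB.
= 2.697 GB.

2.70 GB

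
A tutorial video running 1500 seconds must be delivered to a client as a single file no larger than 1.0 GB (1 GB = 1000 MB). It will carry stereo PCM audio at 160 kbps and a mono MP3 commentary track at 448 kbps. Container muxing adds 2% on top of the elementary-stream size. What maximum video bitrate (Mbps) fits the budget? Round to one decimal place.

4.6 Mbps

Budget: 1.0 GB = 8000.0 Mb.
Stream payload after overhead: 8000.0 / 1.02 = 7843.1 Mb.
Total bitrate budget: 7843.1 Mb / 1500 s = 5.229 Mbps.
Audio total: 160 + 448 = 608 kbps = 0.608 Mbps.
Video: 5.229 − 0.608 = 4.621 Mbps.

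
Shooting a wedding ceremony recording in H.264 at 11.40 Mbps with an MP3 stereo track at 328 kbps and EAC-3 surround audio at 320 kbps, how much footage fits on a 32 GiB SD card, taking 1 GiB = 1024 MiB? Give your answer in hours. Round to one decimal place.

Audio total: 328 + 320 = 648 kbps = 0.648 Mbps.
Total bitrate: 11.40 + 0.648 = 12.048 Mbps.
Capacity: 32 GiB = 274,878 Mb.
Recording time: 274,878 / 12.048 = 22,815 s ≈ 6.34 hours.

6.3 hours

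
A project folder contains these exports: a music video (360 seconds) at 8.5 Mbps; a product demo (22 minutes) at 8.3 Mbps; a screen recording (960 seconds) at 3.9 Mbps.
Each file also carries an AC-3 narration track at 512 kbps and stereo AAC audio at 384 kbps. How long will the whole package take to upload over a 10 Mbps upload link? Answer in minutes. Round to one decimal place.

33.5 minutes

Audio total: 512 + 384 = 896 kbps = 0.896 Mbps.
music video: 9.396 Mbps × 360 s = 3382.6 Mb
product demo: 9.196 Mbps × 1320 s = 12138.7 Mb
screen recording: 4.796 Mbps × 960 s = 4604.2 Mb
Total: 20125.4 Mb = 2515.7 MB.
At 10 Mbps: 20125.4 / 10 = 2013 s ≈ 33.5 minutes.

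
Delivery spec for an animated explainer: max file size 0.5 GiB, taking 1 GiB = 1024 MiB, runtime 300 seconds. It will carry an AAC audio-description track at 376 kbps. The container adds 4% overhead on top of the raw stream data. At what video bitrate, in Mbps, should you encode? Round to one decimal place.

13.4 Mbps

Budget: 0.5 GiB = 4295.0 Mb.
Stream payload after overhead: 4295.0 / 1.04 = 4129.8 Mb.
Total bitrate budget: 4129.8 Mb / 300 s = 13.766 Mbps.
Audio: 376 kbps = 0.376 Mbps.
Video: 13.766 − 0.376 = 13.390 Mbps.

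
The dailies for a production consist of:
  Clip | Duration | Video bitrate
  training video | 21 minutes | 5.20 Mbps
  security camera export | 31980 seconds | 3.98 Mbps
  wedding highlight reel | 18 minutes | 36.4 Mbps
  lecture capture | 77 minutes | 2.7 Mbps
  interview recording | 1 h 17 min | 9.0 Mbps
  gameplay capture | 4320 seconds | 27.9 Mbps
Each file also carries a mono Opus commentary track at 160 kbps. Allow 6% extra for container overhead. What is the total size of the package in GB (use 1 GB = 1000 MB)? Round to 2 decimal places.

47.09 GB

Audio: 160 kbps = 0.160 Mbps.
training video: 5.360 Mbps × 1260 s × 1.06 = 7158.8 Mb
security camera export: 4.140 Mbps × 31980 s × 1.06 = 140341.0 Mb
wedding highlight reel: 36.560 Mbps × 1080 s × 1.06 = 41853.9 Mb
lecture capture: 2.860 Mbps × 4620 s × 1.06 = 14006.0 Mb
interview recording: 9.160 Mbps × 4620 s × 1.06 = 44858.4 Mb
gameplay capture: 28.060 Mbps × 4320 s × 1.06 = 128492.4 Mb
Total: 376710.4 Mb = 47088.8 MB.
= 47.09 GB.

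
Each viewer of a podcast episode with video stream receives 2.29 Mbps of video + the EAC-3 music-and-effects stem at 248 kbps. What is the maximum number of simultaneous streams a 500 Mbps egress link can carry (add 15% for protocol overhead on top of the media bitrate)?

Audio: 248 kbps = 0.248 Mbps.
Per-viewer media rate: 2.538 Mbps.
On the wire with 15% overhead: 2.919 Mbps.
500 Mbps = 500.0 Mbps; 500.0 / 2.919 = 171.31 → 171 viewers.

171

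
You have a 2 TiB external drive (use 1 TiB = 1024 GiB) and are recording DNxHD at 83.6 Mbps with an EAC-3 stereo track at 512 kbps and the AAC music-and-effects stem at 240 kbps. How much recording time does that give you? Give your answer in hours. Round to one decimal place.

57.9 hours

Audio total: 512 + 240 = 752 kbps = 0.752 Mbps.
Total bitrate: 83.6 + 0.752 = 84.352 Mbps.
Capacity: 2 TiB = 17,592,186 Mb.
Recording time: 17,592,186 / 84.352 = 208,557 s ≈ 57.9 hours.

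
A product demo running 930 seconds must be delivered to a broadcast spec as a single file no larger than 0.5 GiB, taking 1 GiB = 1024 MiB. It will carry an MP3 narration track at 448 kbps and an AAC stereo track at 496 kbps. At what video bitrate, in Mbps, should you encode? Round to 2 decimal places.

Budget: 0.5 GiB = 4295.0 Mb.
Total bitrate budget: 4295.0 Mb / 930 s = 4.618 Mbps.
Audio total: 448 + 496 = 944 kbps = 0.944 Mbps.
Video: 4.618 − 0.944 = 3.674 Mbps.

3.67 Mbps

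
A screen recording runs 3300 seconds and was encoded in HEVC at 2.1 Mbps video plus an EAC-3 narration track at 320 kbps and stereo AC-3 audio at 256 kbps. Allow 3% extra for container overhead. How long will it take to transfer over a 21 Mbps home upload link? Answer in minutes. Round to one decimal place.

Audio total: 320 + 256 = 576 kbps = 0.576 Mbps.
Total bitrate: 2.676 Mbps.
File: 2.676 Mbps × 3300 s = 8830.8 Mb.
With 3% container overhead: ×1.03. → 9095.7 Mb.
At 21 Mbps: 9095.7 / 21 = 433.1 s ≈ 7.22 minutes.

7.2 minutes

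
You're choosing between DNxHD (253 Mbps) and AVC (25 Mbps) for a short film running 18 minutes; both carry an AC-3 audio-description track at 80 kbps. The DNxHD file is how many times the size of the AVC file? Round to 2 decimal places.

10.09

18 min = 1080 s
Audio: 80 kbps = 0.080 Mbps.
DNxHD: 253.080 Mbps × 1080 s = 273326.4 Mb = 31.819 GiB.
AVC: 25.080 Mbps × 1080 s = 27086.4 Mb = 3.153 GiB.
Ratio: 31.819 / 3.153 = 10.091.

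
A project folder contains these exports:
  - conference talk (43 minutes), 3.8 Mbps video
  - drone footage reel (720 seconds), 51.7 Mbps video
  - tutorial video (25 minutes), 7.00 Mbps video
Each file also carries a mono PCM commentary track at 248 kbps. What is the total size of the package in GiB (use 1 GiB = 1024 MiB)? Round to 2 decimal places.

6.84 GiB

Audio: 248 kbps = 0.248 Mbps.
conference talk: 4.048 Mbps × 2580 s = 10443.8 Mb
drone footage reel: 51.948 Mbps × 720 s = 37402.6 Mb
tutorial video: 7.248 Mbps × 1500 s = 10872.0 Mb
Total: 58718.4 Mb = 7339.8 MB.
= 6.836 GiB.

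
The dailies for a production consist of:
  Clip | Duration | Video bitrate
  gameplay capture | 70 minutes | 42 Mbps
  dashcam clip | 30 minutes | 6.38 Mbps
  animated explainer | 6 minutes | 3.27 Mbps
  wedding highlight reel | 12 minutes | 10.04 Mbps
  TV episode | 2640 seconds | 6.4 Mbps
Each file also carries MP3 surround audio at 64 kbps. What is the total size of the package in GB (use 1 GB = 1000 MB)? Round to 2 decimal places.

Audio: 64 kbps = 0.064 Mbps.
gameplay capture: 42.064 Mbps × 4200 s = 176668.8 Mb
dashcam clip: 6.444 Mbps × 1800 s = 11599.2 Mb
animated explainer: 3.334 Mbps × 360 s = 1200.2 Mb
wedding highlight reel: 10.104 Mbps × 720 s = 7274.9 Mb
TV episode: 6.464 Mbps × 2640 s = 17065.0 Mb
Total: 213808.1 Mb = 26726.0 MB.
= 26.73 GB.

26.73 GB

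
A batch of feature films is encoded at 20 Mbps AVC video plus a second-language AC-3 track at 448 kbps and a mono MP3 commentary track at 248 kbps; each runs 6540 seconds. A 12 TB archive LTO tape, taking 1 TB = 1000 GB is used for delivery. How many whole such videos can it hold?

709

Audio total: 448 + 248 = 696 kbps = 0.696 Mbps.
Total bitrate: 20.696 Mbps.
Per item: 20.696 Mbps × 6540 s = 135,352 Mb = 16,919 MB.
Capacity: 12 TB = 96,000,000 Mb; 709.26 items → 709 complete.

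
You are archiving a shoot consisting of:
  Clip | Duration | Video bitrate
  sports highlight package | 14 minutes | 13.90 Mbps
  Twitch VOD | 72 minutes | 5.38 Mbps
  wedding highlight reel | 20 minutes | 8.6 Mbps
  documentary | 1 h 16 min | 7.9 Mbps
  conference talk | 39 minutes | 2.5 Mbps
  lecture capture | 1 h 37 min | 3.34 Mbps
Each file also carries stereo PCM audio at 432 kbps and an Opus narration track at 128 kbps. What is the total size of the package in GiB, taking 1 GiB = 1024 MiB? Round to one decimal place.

Audio total: 432 + 128 = 560 kbps = 0.560 Mbps.
sports highlight package: 14.460 Mbps × 840 s = 12146.4 Mb
Twitch VOD: 5.940 Mbps × 4320 s = 25660.8 Mb
wedding highlight reel: 9.160 Mbps × 1200 s = 10992.0 Mb
documentary: 8.460 Mbps × 4560 s = 38577.6 Mb
conference talk: 3.060 Mbps × 2340 s = 7160.4 Mb
lecture capture: 3.900 Mbps × 5820 s = 22698.0 Mb
Total: 117235.2 Mb = 14654.4 MB.
= 13.65 GiB.

13.6 GiB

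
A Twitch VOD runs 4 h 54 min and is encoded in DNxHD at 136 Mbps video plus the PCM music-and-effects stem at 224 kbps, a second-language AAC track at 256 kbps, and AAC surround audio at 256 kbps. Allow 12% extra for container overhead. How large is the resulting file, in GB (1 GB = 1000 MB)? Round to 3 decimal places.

337.683 GB

4 h 54 min = 294 min = 17640 s
Audio total: 224 + 256 + 256 = 736 kbps = 0.736 Mbps.
Total bitrate: 136 + 0.736 = 136.736 Mbps.
Stream data: 136.736 Mbps × 17640 s = 2412023.0 Mb.
With 12% container overhead: ×1.12.
2,701,466 Mb ÷ 8 = 337,683 MB → 337.7 GB.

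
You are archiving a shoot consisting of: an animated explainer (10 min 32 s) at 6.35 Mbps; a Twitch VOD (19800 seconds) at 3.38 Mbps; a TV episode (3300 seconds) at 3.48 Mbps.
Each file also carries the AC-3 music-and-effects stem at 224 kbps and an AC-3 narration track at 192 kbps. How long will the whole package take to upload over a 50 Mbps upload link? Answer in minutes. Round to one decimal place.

Audio total: 224 + 192 = 416 kbps = 0.416 Mbps.
animated explainer: 6.766 Mbps × 632 s = 4276.1 Mb
Twitch VOD: 3.796 Mbps × 19800 s = 75160.8 Mb
TV episode: 3.896 Mbps × 3300 s = 12856.8 Mb
Total: 92293.7 Mb = 11536.7 MB.
At 50 Mbps: 92293.7 / 50 = 1846 s ≈ 30.8 minutes.

30.8 minutes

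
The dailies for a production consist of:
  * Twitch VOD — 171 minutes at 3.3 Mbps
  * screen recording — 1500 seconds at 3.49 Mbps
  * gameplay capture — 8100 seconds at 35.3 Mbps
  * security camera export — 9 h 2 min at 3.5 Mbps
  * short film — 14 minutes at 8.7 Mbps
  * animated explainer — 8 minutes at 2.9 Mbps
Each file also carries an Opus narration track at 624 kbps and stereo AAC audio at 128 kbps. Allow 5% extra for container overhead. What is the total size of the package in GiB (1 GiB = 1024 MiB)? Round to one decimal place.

59.6 GiB

Audio total: 624 + 128 = 752 kbps = 0.752 Mbps.
Twitch VOD: 4.052 Mbps × 10260 s × 1.05 = 43652.2 Mb
screen recording: 4.242 Mbps × 1500 s × 1.05 = 6681.1 Mb
gameplay capture: 36.052 Mbps × 8100 s × 1.05 = 306622.3 Mb
security camera export: 4.252 Mbps × 32520 s × 1.05 = 145188.8 Mb
short film: 9.452 Mbps × 840 s × 1.05 = 8336.7 Mb
animated explainer: 3.652 Mbps × 480 s × 1.05 = 1840.6 Mb
Total: 512321.7 Mb = 64040.2 MB.
= 59.64 GiB.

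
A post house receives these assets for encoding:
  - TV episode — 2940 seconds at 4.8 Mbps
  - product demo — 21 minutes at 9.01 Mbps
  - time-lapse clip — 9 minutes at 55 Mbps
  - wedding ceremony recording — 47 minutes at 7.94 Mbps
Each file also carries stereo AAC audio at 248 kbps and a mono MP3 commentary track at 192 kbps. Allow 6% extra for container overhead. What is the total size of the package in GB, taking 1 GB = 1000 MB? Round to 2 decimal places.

10.72 GB

Audio total: 248 + 192 = 440 kbps = 0.440 Mbps.
TV episode: 5.240 Mbps × 2940 s × 1.06 = 16329.9 Mb
product demo: 9.450 Mbps × 1260 s × 1.06 = 12621.4 Mb
time-lapse clip: 55.440 Mbps × 540 s × 1.06 = 31733.9 Mb
wedding ceremony recording: 8.380 Mbps × 2820 s × 1.06 = 25049.5 Mb
Total: 85734.7 Mb = 10716.8 MB.
= 10.72 GB.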